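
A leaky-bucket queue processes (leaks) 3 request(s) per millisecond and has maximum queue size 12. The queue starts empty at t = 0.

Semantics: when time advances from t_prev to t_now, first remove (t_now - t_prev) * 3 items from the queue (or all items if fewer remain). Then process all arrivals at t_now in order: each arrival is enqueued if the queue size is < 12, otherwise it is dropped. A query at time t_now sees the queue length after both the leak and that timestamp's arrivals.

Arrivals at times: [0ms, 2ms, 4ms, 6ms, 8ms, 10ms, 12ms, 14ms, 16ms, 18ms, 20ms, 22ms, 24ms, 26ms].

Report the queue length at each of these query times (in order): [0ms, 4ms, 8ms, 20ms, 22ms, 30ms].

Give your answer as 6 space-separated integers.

Queue lengths at query times:
  query t=0ms: backlog = 1
  query t=4ms: backlog = 1
  query t=8ms: backlog = 1
  query t=20ms: backlog = 1
  query t=22ms: backlog = 1
  query t=30ms: backlog = 0

Answer: 1 1 1 1 1 0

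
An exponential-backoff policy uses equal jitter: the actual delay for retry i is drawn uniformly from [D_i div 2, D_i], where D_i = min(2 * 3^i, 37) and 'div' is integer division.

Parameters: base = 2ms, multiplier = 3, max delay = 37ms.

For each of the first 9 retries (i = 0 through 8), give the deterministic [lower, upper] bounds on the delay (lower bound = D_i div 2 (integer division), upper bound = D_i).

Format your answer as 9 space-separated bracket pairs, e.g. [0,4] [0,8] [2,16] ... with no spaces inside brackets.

Answer: [1,2] [3,6] [9,18] [18,37] [18,37] [18,37] [18,37] [18,37] [18,37]

Derivation:
Computing bounds per retry:
  i=0: D_i=min(2*3^0,37)=2, bounds=[1,2]
  i=1: D_i=min(2*3^1,37)=6, bounds=[3,6]
  i=2: D_i=min(2*3^2,37)=18, bounds=[9,18]
  i=3: D_i=min(2*3^3,37)=37, bounds=[18,37]
  i=4: D_i=min(2*3^4,37)=37, bounds=[18,37]
  i=5: D_i=min(2*3^5,37)=37, bounds=[18,37]
  i=6: D_i=min(2*3^6,37)=37, bounds=[18,37]
  i=7: D_i=min(2*3^7,37)=37, bounds=[18,37]
  i=8: D_i=min(2*3^8,37)=37, bounds=[18,37]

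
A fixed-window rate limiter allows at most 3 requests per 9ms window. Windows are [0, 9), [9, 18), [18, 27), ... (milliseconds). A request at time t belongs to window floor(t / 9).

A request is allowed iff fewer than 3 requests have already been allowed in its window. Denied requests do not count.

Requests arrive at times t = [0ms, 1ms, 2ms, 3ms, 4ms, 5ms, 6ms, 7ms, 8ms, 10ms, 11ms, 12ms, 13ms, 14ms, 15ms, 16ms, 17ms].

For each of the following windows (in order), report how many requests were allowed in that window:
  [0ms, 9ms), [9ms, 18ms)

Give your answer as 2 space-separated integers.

Answer: 3 3

Derivation:
Processing requests:
  req#1 t=0ms (window 0): ALLOW
  req#2 t=1ms (window 0): ALLOW
  req#3 t=2ms (window 0): ALLOW
  req#4 t=3ms (window 0): DENY
  req#5 t=4ms (window 0): DENY
  req#6 t=5ms (window 0): DENY
  req#7 t=6ms (window 0): DENY
  req#8 t=7ms (window 0): DENY
  req#9 t=8ms (window 0): DENY
  req#10 t=10ms (window 1): ALLOW
  req#11 t=11ms (window 1): ALLOW
  req#12 t=12ms (window 1): ALLOW
  req#13 t=13ms (window 1): DENY
  req#14 t=14ms (window 1): DENY
  req#15 t=15ms (window 1): DENY
  req#16 t=16ms (window 1): DENY
  req#17 t=17ms (window 1): DENY

Allowed counts by window: 3 3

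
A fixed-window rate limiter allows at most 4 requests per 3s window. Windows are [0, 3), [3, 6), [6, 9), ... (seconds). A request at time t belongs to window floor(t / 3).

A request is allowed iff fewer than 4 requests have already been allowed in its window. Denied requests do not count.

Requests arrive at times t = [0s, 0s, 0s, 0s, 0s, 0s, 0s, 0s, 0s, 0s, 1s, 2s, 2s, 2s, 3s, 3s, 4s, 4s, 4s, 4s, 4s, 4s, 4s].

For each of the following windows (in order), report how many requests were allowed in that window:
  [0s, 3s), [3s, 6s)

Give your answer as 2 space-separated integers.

Processing requests:
  req#1 t=0s (window 0): ALLOW
  req#2 t=0s (window 0): ALLOW
  req#3 t=0s (window 0): ALLOW
  req#4 t=0s (window 0): ALLOW
  req#5 t=0s (window 0): DENY
  req#6 t=0s (window 0): DENY
  req#7 t=0s (window 0): DENY
  req#8 t=0s (window 0): DENY
  req#9 t=0s (window 0): DENY
  req#10 t=0s (window 0): DENY
  req#11 t=1s (window 0): DENY
  req#12 t=2s (window 0): DENY
  req#13 t=2s (window 0): DENY
  req#14 t=2s (window 0): DENY
  req#15 t=3s (window 1): ALLOW
  req#16 t=3s (window 1): ALLOW
  req#17 t=4s (window 1): ALLOW
  req#18 t=4s (window 1): ALLOW
  req#19 t=4s (window 1): DENY
  req#20 t=4s (window 1): DENY
  req#21 t=4s (window 1): DENY
  req#22 t=4s (window 1): DENY
  req#23 t=4s (window 1): DENY

Allowed counts by window: 4 4

Answer: 4 4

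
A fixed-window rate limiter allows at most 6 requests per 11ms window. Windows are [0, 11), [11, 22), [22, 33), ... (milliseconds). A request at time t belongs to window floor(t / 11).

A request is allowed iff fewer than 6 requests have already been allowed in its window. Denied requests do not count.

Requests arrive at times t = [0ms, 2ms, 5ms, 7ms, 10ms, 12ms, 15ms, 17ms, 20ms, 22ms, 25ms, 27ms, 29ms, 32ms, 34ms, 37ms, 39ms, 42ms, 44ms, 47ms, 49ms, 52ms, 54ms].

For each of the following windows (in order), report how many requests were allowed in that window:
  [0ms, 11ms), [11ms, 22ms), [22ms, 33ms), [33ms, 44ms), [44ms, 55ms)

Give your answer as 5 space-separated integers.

Answer: 5 4 5 4 5

Derivation:
Processing requests:
  req#1 t=0ms (window 0): ALLOW
  req#2 t=2ms (window 0): ALLOW
  req#3 t=5ms (window 0): ALLOW
  req#4 t=7ms (window 0): ALLOW
  req#5 t=10ms (window 0): ALLOW
  req#6 t=12ms (window 1): ALLOW
  req#7 t=15ms (window 1): ALLOW
  req#8 t=17ms (window 1): ALLOW
  req#9 t=20ms (window 1): ALLOW
  req#10 t=22ms (window 2): ALLOW
  req#11 t=25ms (window 2): ALLOW
  req#12 t=27ms (window 2): ALLOW
  req#13 t=29ms (window 2): ALLOW
  req#14 t=32ms (window 2): ALLOW
  req#15 t=34ms (window 3): ALLOW
  req#16 t=37ms (window 3): ALLOW
  req#17 t=39ms (window 3): ALLOW
  req#18 t=42ms (window 3): ALLOW
  req#19 t=44ms (window 4): ALLOW
  req#20 t=47ms (window 4): ALLOW
  req#21 t=49ms (window 4): ALLOW
  req#22 t=52ms (window 4): ALLOW
  req#23 t=54ms (window 4): ALLOW

Allowed counts by window: 5 4 5 4 5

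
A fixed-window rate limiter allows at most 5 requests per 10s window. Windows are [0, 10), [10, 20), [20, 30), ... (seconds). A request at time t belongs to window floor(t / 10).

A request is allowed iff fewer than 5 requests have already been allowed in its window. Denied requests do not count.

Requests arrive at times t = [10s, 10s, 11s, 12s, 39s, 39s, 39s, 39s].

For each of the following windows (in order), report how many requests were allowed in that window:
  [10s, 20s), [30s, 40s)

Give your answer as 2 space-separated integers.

Processing requests:
  req#1 t=10s (window 1): ALLOW
  req#2 t=10s (window 1): ALLOW
  req#3 t=11s (window 1): ALLOW
  req#4 t=12s (window 1): ALLOW
  req#5 t=39s (window 3): ALLOW
  req#6 t=39s (window 3): ALLOW
  req#7 t=39s (window 3): ALLOW
  req#8 t=39s (window 3): ALLOW

Allowed counts by window: 4 4

Answer: 4 4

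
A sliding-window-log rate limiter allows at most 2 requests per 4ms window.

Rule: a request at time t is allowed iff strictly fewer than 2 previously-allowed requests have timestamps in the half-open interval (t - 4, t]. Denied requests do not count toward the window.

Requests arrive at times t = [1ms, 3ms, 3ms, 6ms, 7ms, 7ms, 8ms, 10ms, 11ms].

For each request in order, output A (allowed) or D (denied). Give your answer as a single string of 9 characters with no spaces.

Tracking allowed requests in the window:
  req#1 t=1ms: ALLOW
  req#2 t=3ms: ALLOW
  req#3 t=3ms: DENY
  req#4 t=6ms: ALLOW
  req#5 t=7ms: ALLOW
  req#6 t=7ms: DENY
  req#7 t=8ms: DENY
  req#8 t=10ms: ALLOW
  req#9 t=11ms: ALLOW

Answer: AADAADDAA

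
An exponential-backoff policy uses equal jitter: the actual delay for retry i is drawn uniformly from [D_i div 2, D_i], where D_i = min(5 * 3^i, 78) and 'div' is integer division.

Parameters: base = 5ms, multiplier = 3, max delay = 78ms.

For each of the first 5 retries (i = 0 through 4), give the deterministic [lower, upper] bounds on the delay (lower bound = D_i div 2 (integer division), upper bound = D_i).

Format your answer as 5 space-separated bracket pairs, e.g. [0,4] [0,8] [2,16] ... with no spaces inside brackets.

Computing bounds per retry:
  i=0: D_i=min(5*3^0,78)=5, bounds=[2,5]
  i=1: D_i=min(5*3^1,78)=15, bounds=[7,15]
  i=2: D_i=min(5*3^2,78)=45, bounds=[22,45]
  i=3: D_i=min(5*3^3,78)=78, bounds=[39,78]
  i=4: D_i=min(5*3^4,78)=78, bounds=[39,78]

Answer: [2,5] [7,15] [22,45] [39,78] [39,78]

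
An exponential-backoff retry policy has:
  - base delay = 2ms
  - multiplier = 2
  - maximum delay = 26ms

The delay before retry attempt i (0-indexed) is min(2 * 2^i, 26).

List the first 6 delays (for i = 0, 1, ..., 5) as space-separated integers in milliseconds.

Computing each delay:
  i=0: min(2*2^0, 26) = 2
  i=1: min(2*2^1, 26) = 4
  i=2: min(2*2^2, 26) = 8
  i=3: min(2*2^3, 26) = 16
  i=4: min(2*2^4, 26) = 26
  i=5: min(2*2^5, 26) = 26

Answer: 2 4 8 16 26 26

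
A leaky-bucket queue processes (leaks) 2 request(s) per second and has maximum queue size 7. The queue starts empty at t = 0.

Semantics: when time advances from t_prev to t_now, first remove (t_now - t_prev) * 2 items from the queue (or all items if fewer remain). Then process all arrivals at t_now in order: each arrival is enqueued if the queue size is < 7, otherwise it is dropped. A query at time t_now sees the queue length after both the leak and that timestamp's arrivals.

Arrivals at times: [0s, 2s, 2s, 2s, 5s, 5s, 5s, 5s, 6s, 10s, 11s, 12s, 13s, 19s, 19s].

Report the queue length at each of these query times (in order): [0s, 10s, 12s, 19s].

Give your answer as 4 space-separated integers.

Queue lengths at query times:
  query t=0s: backlog = 1
  query t=10s: backlog = 1
  query t=12s: backlog = 1
  query t=19s: backlog = 2

Answer: 1 1 1 2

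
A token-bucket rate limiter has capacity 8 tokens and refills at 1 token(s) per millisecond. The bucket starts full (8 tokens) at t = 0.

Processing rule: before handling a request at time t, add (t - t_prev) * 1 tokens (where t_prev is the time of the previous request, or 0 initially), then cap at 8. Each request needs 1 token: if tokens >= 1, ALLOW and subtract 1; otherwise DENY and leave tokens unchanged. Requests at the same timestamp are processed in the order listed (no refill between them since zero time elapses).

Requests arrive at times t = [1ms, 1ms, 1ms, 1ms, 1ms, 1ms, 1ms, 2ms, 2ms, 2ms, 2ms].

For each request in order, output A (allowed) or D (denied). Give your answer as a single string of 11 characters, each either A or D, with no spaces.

Answer: AAAAAAAAADD

Derivation:
Simulating step by step:
  req#1 t=1ms: ALLOW
  req#2 t=1ms: ALLOW
  req#3 t=1ms: ALLOW
  req#4 t=1ms: ALLOW
  req#5 t=1ms: ALLOW
  req#6 t=1ms: ALLOW
  req#7 t=1ms: ALLOW
  req#8 t=2ms: ALLOW
  req#9 t=2ms: ALLOW
  req#10 t=2ms: DENY
  req#11 t=2ms: DENY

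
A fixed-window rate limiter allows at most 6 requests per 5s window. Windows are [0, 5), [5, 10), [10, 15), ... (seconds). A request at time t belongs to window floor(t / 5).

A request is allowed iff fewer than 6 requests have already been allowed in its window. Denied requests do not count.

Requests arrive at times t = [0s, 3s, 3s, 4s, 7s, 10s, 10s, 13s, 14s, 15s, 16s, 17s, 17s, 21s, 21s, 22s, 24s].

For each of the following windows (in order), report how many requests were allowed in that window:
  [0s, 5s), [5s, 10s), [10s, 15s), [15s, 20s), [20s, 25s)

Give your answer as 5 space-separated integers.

Answer: 4 1 4 4 4

Derivation:
Processing requests:
  req#1 t=0s (window 0): ALLOW
  req#2 t=3s (window 0): ALLOW
  req#3 t=3s (window 0): ALLOW
  req#4 t=4s (window 0): ALLOW
  req#5 t=7s (window 1): ALLOW
  req#6 t=10s (window 2): ALLOW
  req#7 t=10s (window 2): ALLOW
  req#8 t=13s (window 2): ALLOW
  req#9 t=14s (window 2): ALLOW
  req#10 t=15s (window 3): ALLOW
  req#11 t=16s (window 3): ALLOW
  req#12 t=17s (window 3): ALLOW
  req#13 t=17s (window 3): ALLOW
  req#14 t=21s (window 4): ALLOW
  req#15 t=21s (window 4): ALLOW
  req#16 t=22s (window 4): ALLOW
  req#17 t=24s (window 4): ALLOW

Allowed counts by window: 4 1 4 4 4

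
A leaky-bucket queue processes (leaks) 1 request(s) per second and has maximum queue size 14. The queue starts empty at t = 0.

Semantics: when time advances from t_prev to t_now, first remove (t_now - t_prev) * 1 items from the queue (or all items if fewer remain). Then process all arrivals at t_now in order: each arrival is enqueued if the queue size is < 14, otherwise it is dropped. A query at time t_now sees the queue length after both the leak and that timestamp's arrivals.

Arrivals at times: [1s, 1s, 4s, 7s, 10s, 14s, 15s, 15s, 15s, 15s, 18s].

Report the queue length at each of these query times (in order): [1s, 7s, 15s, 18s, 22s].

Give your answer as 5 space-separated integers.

Answer: 2 1 4 2 0

Derivation:
Queue lengths at query times:
  query t=1s: backlog = 2
  query t=7s: backlog = 1
  query t=15s: backlog = 4
  query t=18s: backlog = 2
  query t=22s: backlog = 0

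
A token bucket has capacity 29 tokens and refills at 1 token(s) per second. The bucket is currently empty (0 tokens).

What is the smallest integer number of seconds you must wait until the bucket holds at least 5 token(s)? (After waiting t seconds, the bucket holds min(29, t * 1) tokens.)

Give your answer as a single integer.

Answer: 5

Derivation:
Need t * 1 >= 5, so t >= 5/1.
Smallest integer t = ceil(5/1) = 5.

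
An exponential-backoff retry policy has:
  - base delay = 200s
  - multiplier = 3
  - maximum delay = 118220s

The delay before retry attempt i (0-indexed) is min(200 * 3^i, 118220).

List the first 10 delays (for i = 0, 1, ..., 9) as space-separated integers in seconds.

Answer: 200 600 1800 5400 16200 48600 118220 118220 118220 118220

Derivation:
Computing each delay:
  i=0: min(200*3^0, 118220) = 200
  i=1: min(200*3^1, 118220) = 600
  i=2: min(200*3^2, 118220) = 1800
  i=3: min(200*3^3, 118220) = 5400
  i=4: min(200*3^4, 118220) = 16200
  i=5: min(200*3^5, 118220) = 48600
  i=6: min(200*3^6, 118220) = 118220
  i=7: min(200*3^7, 118220) = 118220
  i=8: min(200*3^8, 118220) = 118220
  i=9: min(200*3^9, 118220) = 118220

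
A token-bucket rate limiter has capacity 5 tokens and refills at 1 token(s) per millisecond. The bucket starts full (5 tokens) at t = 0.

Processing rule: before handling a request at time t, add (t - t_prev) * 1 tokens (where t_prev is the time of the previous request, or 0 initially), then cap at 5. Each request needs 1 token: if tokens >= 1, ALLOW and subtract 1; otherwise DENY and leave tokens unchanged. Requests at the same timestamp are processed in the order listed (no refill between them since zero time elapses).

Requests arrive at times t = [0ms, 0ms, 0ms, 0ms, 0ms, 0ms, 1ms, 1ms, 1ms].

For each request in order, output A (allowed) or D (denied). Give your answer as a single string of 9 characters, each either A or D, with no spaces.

Simulating step by step:
  req#1 t=0ms: ALLOW
  req#2 t=0ms: ALLOW
  req#3 t=0ms: ALLOW
  req#4 t=0ms: ALLOW
  req#5 t=0ms: ALLOW
  req#6 t=0ms: DENY
  req#7 t=1ms: ALLOW
  req#8 t=1ms: DENY
  req#9 t=1ms: DENY

Answer: AAAAADADD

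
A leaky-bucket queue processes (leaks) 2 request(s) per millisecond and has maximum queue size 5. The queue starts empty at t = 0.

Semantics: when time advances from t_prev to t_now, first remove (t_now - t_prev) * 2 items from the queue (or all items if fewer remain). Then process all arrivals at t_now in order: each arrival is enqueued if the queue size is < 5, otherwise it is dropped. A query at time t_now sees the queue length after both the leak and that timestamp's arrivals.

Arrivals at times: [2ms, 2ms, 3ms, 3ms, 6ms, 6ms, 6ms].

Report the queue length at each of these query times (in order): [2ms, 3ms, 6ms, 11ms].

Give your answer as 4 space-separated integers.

Queue lengths at query times:
  query t=2ms: backlog = 2
  query t=3ms: backlog = 2
  query t=6ms: backlog = 3
  query t=11ms: backlog = 0

Answer: 2 2 3 0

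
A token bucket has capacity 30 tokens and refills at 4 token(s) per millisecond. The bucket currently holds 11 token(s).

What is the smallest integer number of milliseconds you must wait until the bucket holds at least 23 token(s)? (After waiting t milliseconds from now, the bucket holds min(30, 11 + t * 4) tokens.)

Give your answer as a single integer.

Answer: 3

Derivation:
Need 11 + t * 4 >= 23, so t >= 12/4.
Smallest integer t = ceil(12/4) = 3.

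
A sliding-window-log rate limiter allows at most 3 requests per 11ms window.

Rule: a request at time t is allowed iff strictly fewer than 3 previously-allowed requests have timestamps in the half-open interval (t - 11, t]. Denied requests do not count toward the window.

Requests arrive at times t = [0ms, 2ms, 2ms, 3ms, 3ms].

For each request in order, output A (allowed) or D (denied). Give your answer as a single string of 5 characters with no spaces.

Answer: AAADD

Derivation:
Tracking allowed requests in the window:
  req#1 t=0ms: ALLOW
  req#2 t=2ms: ALLOW
  req#3 t=2ms: ALLOW
  req#4 t=3ms: DENY
  req#5 t=3ms: DENY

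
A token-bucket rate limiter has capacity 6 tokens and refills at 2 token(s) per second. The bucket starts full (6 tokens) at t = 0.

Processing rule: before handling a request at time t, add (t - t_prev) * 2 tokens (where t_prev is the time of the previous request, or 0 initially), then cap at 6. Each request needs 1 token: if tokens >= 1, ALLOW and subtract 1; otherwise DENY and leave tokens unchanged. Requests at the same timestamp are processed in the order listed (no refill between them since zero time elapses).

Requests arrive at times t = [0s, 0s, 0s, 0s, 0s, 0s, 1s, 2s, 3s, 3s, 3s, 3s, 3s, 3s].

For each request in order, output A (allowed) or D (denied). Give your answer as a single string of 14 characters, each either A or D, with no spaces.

Answer: AAAAAAAAAAAADD

Derivation:
Simulating step by step:
  req#1 t=0s: ALLOW
  req#2 t=0s: ALLOW
  req#3 t=0s: ALLOW
  req#4 t=0s: ALLOW
  req#5 t=0s: ALLOW
  req#6 t=0s: ALLOW
  req#7 t=1s: ALLOW
  req#8 t=2s: ALLOW
  req#9 t=3s: ALLOW
  req#10 t=3s: ALLOW
  req#11 t=3s: ALLOW
  req#12 t=3s: ALLOW
  req#13 t=3s: DENY
  req#14 t=3s: DENY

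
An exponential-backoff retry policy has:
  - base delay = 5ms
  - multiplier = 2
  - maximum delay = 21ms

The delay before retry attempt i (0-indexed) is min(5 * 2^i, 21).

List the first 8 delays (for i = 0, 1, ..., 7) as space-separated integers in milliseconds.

Computing each delay:
  i=0: min(5*2^0, 21) = 5
  i=1: min(5*2^1, 21) = 10
  i=2: min(5*2^2, 21) = 20
  i=3: min(5*2^3, 21) = 21
  i=4: min(5*2^4, 21) = 21
  i=5: min(5*2^5, 21) = 21
  i=6: min(5*2^6, 21) = 21
  i=7: min(5*2^7, 21) = 21

Answer: 5 10 20 21 21 21 21 21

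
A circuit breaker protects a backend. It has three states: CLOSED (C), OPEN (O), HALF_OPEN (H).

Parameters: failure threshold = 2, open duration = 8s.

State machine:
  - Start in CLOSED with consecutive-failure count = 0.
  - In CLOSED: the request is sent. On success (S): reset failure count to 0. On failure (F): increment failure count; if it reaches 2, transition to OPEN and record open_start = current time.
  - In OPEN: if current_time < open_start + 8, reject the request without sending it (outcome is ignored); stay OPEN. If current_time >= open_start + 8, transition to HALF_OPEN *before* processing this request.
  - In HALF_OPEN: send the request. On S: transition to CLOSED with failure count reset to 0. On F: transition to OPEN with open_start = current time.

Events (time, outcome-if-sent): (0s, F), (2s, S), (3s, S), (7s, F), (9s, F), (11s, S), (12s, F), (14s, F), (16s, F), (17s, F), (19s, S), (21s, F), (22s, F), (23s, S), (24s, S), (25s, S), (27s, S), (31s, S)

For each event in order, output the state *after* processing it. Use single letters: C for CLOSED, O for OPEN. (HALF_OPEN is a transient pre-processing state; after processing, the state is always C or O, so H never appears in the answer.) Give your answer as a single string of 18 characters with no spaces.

State after each event:
  event#1 t=0s outcome=F: state=CLOSED
  event#2 t=2s outcome=S: state=CLOSED
  event#3 t=3s outcome=S: state=CLOSED
  event#4 t=7s outcome=F: state=CLOSED
  event#5 t=9s outcome=F: state=OPEN
  event#6 t=11s outcome=S: state=OPEN
  event#7 t=12s outcome=F: state=OPEN
  event#8 t=14s outcome=F: state=OPEN
  event#9 t=16s outcome=F: state=OPEN
  event#10 t=17s outcome=F: state=OPEN
  event#11 t=19s outcome=S: state=OPEN
  event#12 t=21s outcome=F: state=OPEN
  event#13 t=22s outcome=F: state=OPEN
  event#14 t=23s outcome=S: state=OPEN
  event#15 t=24s outcome=S: state=OPEN
  event#16 t=25s outcome=S: state=CLOSED
  event#17 t=27s outcome=S: state=CLOSED
  event#18 t=31s outcome=S: state=CLOSED

Answer: CCCCOOOOOOOOOOOCCC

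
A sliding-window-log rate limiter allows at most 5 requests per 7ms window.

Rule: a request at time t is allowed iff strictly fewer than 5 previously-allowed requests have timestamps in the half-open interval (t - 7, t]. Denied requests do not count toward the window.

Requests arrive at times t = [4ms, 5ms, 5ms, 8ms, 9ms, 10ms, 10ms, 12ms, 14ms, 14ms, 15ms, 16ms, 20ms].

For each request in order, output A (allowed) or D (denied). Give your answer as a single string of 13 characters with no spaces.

Tracking allowed requests in the window:
  req#1 t=4ms: ALLOW
  req#2 t=5ms: ALLOW
  req#3 t=5ms: ALLOW
  req#4 t=8ms: ALLOW
  req#5 t=9ms: ALLOW
  req#6 t=10ms: DENY
  req#7 t=10ms: DENY
  req#8 t=12ms: ALLOW
  req#9 t=14ms: ALLOW
  req#10 t=14ms: ALLOW
  req#11 t=15ms: ALLOW
  req#12 t=16ms: ALLOW
  req#13 t=20ms: ALLOW

Answer: AAAAADDAAAAAA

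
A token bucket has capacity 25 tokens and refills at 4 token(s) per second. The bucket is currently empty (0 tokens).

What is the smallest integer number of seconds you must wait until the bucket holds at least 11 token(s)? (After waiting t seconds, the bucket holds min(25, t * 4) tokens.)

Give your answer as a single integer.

Answer: 3

Derivation:
Need t * 4 >= 11, so t >= 11/4.
Smallest integer t = ceil(11/4) = 3.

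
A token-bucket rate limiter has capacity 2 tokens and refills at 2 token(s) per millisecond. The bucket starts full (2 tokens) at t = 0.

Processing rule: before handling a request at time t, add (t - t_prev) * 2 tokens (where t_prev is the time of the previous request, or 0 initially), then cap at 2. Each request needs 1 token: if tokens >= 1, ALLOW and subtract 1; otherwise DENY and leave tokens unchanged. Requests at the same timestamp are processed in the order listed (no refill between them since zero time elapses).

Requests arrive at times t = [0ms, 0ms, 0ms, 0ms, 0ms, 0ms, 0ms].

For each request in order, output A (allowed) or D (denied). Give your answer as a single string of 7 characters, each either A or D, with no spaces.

Simulating step by step:
  req#1 t=0ms: ALLOW
  req#2 t=0ms: ALLOW
  req#3 t=0ms: DENY
  req#4 t=0ms: DENY
  req#5 t=0ms: DENY
  req#6 t=0ms: DENY
  req#7 t=0ms: DENY

Answer: AADDDDD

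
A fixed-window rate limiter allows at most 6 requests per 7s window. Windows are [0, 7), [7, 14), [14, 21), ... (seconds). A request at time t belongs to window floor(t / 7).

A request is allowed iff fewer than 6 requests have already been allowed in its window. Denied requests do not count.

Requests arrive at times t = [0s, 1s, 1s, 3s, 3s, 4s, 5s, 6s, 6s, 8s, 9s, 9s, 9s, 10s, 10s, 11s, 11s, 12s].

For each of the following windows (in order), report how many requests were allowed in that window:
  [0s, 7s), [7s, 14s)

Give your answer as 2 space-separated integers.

Answer: 6 6

Derivation:
Processing requests:
  req#1 t=0s (window 0): ALLOW
  req#2 t=1s (window 0): ALLOW
  req#3 t=1s (window 0): ALLOW
  req#4 t=3s (window 0): ALLOW
  req#5 t=3s (window 0): ALLOW
  req#6 t=4s (window 0): ALLOW
  req#7 t=5s (window 0): DENY
  req#8 t=6s (window 0): DENY
  req#9 t=6s (window 0): DENY
  req#10 t=8s (window 1): ALLOW
  req#11 t=9s (window 1): ALLOW
  req#12 t=9s (window 1): ALLOW
  req#13 t=9s (window 1): ALLOW
  req#14 t=10s (window 1): ALLOW
  req#15 t=10s (window 1): ALLOW
  req#16 t=11s (window 1): DENY
  req#17 t=11s (window 1): DENY
  req#18 t=12s (window 1): DENY

Allowed counts by window: 6 6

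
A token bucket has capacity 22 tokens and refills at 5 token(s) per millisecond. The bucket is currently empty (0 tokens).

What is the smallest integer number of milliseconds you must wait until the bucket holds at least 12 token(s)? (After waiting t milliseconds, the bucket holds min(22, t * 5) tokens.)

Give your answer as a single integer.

Need t * 5 >= 12, so t >= 12/5.
Smallest integer t = ceil(12/5) = 3.

Answer: 3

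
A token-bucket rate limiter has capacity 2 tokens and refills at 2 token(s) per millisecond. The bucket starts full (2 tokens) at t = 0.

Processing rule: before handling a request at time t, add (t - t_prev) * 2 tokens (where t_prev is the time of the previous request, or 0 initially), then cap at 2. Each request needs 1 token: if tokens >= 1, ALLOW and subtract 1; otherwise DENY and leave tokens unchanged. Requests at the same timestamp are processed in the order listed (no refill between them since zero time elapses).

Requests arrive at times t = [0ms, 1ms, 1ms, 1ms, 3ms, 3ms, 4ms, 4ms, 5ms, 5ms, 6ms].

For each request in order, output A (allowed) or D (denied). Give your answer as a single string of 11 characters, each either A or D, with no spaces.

Simulating step by step:
  req#1 t=0ms: ALLOW
  req#2 t=1ms: ALLOW
  req#3 t=1ms: ALLOW
  req#4 t=1ms: DENY
  req#5 t=3ms: ALLOW
  req#6 t=3ms: ALLOW
  req#7 t=4ms: ALLOW
  req#8 t=4ms: ALLOW
  req#9 t=5ms: ALLOW
  req#10 t=5ms: ALLOW
  req#11 t=6ms: ALLOW

Answer: AAADAAAAAAA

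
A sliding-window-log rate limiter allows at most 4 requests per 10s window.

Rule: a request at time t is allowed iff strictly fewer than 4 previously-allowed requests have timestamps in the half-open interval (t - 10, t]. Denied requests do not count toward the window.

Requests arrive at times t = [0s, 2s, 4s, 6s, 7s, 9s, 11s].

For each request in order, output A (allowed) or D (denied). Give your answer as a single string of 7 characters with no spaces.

Tracking allowed requests in the window:
  req#1 t=0s: ALLOW
  req#2 t=2s: ALLOW
  req#3 t=4s: ALLOW
  req#4 t=6s: ALLOW
  req#5 t=7s: DENY
  req#6 t=9s: DENY
  req#7 t=11s: ALLOW

Answer: AAAADDA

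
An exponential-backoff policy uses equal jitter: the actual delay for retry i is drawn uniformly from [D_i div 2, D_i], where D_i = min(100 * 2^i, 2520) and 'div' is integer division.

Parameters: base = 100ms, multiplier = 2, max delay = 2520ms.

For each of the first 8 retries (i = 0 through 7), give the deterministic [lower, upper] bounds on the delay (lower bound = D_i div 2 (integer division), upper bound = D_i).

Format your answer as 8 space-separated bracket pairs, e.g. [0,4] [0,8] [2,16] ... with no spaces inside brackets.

Answer: [50,100] [100,200] [200,400] [400,800] [800,1600] [1260,2520] [1260,2520] [1260,2520]

Derivation:
Computing bounds per retry:
  i=0: D_i=min(100*2^0,2520)=100, bounds=[50,100]
  i=1: D_i=min(100*2^1,2520)=200, bounds=[100,200]
  i=2: D_i=min(100*2^2,2520)=400, bounds=[200,400]
  i=3: D_i=min(100*2^3,2520)=800, bounds=[400,800]
  i=4: D_i=min(100*2^4,2520)=1600, bounds=[800,1600]
  i=5: D_i=min(100*2^5,2520)=2520, bounds=[1260,2520]
  i=6: D_i=min(100*2^6,2520)=2520, bounds=[1260,2520]
  i=7: D_i=min(100*2^7,2520)=2520, bounds=[1260,2520]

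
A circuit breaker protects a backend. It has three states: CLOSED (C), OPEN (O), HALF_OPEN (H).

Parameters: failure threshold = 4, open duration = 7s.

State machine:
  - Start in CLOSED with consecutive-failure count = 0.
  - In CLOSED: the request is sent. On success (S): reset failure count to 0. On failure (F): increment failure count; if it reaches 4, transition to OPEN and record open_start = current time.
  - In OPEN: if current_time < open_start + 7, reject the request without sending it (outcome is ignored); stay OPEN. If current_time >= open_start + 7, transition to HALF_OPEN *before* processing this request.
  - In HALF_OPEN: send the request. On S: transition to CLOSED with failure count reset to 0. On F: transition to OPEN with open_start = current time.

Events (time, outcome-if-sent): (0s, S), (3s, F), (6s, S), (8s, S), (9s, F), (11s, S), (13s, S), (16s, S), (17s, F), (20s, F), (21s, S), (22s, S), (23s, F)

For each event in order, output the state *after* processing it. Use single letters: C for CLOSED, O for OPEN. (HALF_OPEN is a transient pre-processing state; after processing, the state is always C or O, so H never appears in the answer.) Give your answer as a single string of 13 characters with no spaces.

Answer: CCCCCCCCCCCCC

Derivation:
State after each event:
  event#1 t=0s outcome=S: state=CLOSED
  event#2 t=3s outcome=F: state=CLOSED
  event#3 t=6s outcome=S: state=CLOSED
  event#4 t=8s outcome=S: state=CLOSED
  event#5 t=9s outcome=F: state=CLOSED
  event#6 t=11s outcome=S: state=CLOSED
  event#7 t=13s outcome=S: state=CLOSED
  event#8 t=16s outcome=S: state=CLOSED
  event#9 t=17s outcome=F: state=CLOSED
  event#10 t=20s outcome=F: state=CLOSED
  event#11 t=21s outcome=S: state=CLOSED
  event#12 t=22s outcome=S: state=CLOSED
  event#13 t=23s outcome=F: state=CLOSED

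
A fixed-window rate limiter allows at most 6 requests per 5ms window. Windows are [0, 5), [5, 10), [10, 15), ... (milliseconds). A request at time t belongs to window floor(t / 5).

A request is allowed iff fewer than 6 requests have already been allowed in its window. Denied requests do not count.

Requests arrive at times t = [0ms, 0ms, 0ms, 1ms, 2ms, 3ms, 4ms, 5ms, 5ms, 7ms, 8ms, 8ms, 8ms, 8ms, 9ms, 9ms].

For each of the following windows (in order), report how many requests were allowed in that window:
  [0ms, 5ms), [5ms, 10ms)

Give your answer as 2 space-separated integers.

Answer: 6 6

Derivation:
Processing requests:
  req#1 t=0ms (window 0): ALLOW
  req#2 t=0ms (window 0): ALLOW
  req#3 t=0ms (window 0): ALLOW
  req#4 t=1ms (window 0): ALLOW
  req#5 t=2ms (window 0): ALLOW
  req#6 t=3ms (window 0): ALLOW
  req#7 t=4ms (window 0): DENY
  req#8 t=5ms (window 1): ALLOW
  req#9 t=5ms (window 1): ALLOW
  req#10 t=7ms (window 1): ALLOW
  req#11 t=8ms (window 1): ALLOW
  req#12 t=8ms (window 1): ALLOW
  req#13 t=8ms (window 1): ALLOW
  req#14 t=8ms (window 1): DENY
  req#15 t=9ms (window 1): DENY
  req#16 t=9ms (window 1): DENY

Allowed counts by window: 6 6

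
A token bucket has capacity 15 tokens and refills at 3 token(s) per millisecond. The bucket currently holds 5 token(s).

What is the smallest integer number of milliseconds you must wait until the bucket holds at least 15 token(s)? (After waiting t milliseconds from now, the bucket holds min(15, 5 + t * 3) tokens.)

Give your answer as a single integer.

Need 5 + t * 3 >= 15, so t >= 10/3.
Smallest integer t = ceil(10/3) = 4.

Answer: 4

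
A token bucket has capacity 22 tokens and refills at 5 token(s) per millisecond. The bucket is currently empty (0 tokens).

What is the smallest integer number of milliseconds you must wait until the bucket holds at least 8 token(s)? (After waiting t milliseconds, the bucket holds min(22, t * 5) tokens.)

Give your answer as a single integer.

Need t * 5 >= 8, so t >= 8/5.
Smallest integer t = ceil(8/5) = 2.

Answer: 2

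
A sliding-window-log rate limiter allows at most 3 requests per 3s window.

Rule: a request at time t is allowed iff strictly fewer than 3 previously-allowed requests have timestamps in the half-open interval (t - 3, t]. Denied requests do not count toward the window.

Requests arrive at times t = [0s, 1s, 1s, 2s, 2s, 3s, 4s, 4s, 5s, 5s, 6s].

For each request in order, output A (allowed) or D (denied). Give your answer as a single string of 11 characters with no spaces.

Tracking allowed requests in the window:
  req#1 t=0s: ALLOW
  req#2 t=1s: ALLOW
  req#3 t=1s: ALLOW
  req#4 t=2s: DENY
  req#5 t=2s: DENY
  req#6 t=3s: ALLOW
  req#7 t=4s: ALLOW
  req#8 t=4s: ALLOW
  req#9 t=5s: DENY
  req#10 t=5s: DENY
  req#11 t=6s: ALLOW

Answer: AAADDAAADDA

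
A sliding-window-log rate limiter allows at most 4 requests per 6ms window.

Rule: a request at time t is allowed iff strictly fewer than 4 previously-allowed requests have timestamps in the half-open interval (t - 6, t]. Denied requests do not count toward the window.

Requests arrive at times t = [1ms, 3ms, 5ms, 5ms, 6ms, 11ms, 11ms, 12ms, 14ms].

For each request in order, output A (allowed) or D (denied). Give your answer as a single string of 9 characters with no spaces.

Tracking allowed requests in the window:
  req#1 t=1ms: ALLOW
  req#2 t=3ms: ALLOW
  req#3 t=5ms: ALLOW
  req#4 t=5ms: ALLOW
  req#5 t=6ms: DENY
  req#6 t=11ms: ALLOW
  req#7 t=11ms: ALLOW
  req#8 t=12ms: ALLOW
  req#9 t=14ms: ALLOW

Answer: AAAADAAAA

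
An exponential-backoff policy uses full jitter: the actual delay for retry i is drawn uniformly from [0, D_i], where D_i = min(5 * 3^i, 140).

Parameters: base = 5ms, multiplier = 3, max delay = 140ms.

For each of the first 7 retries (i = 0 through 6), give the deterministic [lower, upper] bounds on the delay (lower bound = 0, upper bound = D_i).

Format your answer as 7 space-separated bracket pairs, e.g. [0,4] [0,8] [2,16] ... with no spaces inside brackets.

Computing bounds per retry:
  i=0: D_i=min(5*3^0,140)=5, bounds=[0,5]
  i=1: D_i=min(5*3^1,140)=15, bounds=[0,15]
  i=2: D_i=min(5*3^2,140)=45, bounds=[0,45]
  i=3: D_i=min(5*3^3,140)=135, bounds=[0,135]
  i=4: D_i=min(5*3^4,140)=140, bounds=[0,140]
  i=5: D_i=min(5*3^5,140)=140, bounds=[0,140]
  i=6: D_i=min(5*3^6,140)=140, bounds=[0,140]

Answer: [0,5] [0,15] [0,45] [0,135] [0,140] [0,140] [0,140]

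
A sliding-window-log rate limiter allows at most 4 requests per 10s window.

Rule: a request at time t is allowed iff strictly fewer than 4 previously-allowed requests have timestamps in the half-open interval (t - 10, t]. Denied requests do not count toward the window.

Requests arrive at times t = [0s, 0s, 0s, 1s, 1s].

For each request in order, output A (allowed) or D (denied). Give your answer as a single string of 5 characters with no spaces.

Tracking allowed requests in the window:
  req#1 t=0s: ALLOW
  req#2 t=0s: ALLOW
  req#3 t=0s: ALLOW
  req#4 t=1s: ALLOW
  req#5 t=1s: DENY

Answer: AAAAD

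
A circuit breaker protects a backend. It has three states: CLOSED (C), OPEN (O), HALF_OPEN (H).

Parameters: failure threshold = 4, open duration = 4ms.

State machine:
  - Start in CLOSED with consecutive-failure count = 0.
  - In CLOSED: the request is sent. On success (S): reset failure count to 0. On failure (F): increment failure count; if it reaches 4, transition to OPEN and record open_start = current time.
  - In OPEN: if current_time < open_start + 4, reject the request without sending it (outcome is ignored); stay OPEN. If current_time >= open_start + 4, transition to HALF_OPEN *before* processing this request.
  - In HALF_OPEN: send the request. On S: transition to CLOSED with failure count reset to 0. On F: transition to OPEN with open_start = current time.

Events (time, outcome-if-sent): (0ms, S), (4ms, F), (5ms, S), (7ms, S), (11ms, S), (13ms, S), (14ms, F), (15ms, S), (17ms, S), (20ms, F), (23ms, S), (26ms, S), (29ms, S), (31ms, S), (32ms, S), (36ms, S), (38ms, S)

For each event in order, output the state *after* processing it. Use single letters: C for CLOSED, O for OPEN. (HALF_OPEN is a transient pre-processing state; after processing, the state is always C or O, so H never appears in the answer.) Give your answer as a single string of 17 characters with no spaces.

Answer: CCCCCCCCCCCCCCCCC

Derivation:
State after each event:
  event#1 t=0ms outcome=S: state=CLOSED
  event#2 t=4ms outcome=F: state=CLOSED
  event#3 t=5ms outcome=S: state=CLOSED
  event#4 t=7ms outcome=S: state=CLOSED
  event#5 t=11ms outcome=S: state=CLOSED
  event#6 t=13ms outcome=S: state=CLOSED
  event#7 t=14ms outcome=F: state=CLOSED
  event#8 t=15ms outcome=S: state=CLOSED
  event#9 t=17ms outcome=S: state=CLOSED
  event#10 t=20ms outcome=F: state=CLOSED
  event#11 t=23ms outcome=S: state=CLOSED
  event#12 t=26ms outcome=S: state=CLOSED
  event#13 t=29ms outcome=S: state=CLOSED
  event#14 t=31ms outcome=S: state=CLOSED
  event#15 t=32ms outcome=S: state=CLOSED
  event#16 t=36ms outcome=S: state=CLOSED
  event#17 t=38ms outcome=S: state=CLOSED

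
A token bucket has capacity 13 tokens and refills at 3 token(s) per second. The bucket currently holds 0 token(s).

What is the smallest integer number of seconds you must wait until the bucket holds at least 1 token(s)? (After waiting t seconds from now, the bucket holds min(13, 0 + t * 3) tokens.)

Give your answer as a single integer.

Answer: 1

Derivation:
Need 0 + t * 3 >= 1, so t >= 1/3.
Smallest integer t = ceil(1/3) = 1.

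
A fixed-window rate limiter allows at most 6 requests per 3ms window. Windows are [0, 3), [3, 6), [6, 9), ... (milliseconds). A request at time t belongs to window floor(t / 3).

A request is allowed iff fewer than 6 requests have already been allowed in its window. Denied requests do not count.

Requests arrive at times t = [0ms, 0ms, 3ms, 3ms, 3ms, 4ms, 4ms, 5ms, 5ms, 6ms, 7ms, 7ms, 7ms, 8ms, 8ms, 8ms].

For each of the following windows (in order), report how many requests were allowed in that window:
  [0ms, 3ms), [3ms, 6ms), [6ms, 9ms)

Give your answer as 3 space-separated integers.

Answer: 2 6 6

Derivation:
Processing requests:
  req#1 t=0ms (window 0): ALLOW
  req#2 t=0ms (window 0): ALLOW
  req#3 t=3ms (window 1): ALLOW
  req#4 t=3ms (window 1): ALLOW
  req#5 t=3ms (window 1): ALLOW
  req#6 t=4ms (window 1): ALLOW
  req#7 t=4ms (window 1): ALLOW
  req#8 t=5ms (window 1): ALLOW
  req#9 t=5ms (window 1): DENY
  req#10 t=6ms (window 2): ALLOW
  req#11 t=7ms (window 2): ALLOW
  req#12 t=7ms (window 2): ALLOW
  req#13 t=7ms (window 2): ALLOW
  req#14 t=8ms (window 2): ALLOW
  req#15 t=8ms (window 2): ALLOW
  req#16 t=8ms (window 2): DENY

Allowed counts by window: 2 6 6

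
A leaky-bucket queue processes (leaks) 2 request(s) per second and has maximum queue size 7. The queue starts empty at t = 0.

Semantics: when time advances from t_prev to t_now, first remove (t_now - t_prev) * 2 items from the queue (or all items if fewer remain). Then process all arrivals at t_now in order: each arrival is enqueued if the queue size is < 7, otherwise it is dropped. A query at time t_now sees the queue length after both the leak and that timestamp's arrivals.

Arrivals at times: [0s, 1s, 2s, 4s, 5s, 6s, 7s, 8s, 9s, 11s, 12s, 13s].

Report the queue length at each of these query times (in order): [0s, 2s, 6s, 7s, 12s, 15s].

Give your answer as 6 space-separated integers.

Answer: 1 1 1 1 1 0

Derivation:
Queue lengths at query times:
  query t=0s: backlog = 1
  query t=2s: backlog = 1
  query t=6s: backlog = 1
  query t=7s: backlog = 1
  query t=12s: backlog = 1
  query t=15s: backlog = 0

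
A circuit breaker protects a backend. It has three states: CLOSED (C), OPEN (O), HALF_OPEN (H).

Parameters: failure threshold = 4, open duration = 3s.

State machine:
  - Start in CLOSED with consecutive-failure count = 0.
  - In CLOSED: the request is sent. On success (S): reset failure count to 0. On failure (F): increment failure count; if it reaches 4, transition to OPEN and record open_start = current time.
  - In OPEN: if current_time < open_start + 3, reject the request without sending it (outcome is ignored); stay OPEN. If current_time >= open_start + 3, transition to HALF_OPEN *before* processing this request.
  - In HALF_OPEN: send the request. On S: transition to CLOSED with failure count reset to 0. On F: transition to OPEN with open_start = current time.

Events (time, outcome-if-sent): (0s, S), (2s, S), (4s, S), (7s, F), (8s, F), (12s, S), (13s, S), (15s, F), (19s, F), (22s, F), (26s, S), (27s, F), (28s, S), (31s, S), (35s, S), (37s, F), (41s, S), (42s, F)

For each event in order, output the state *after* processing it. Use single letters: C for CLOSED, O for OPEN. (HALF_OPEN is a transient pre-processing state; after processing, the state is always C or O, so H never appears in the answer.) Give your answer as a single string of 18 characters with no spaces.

Answer: CCCCCCCCCCCCCCCCCC

Derivation:
State after each event:
  event#1 t=0s outcome=S: state=CLOSED
  event#2 t=2s outcome=S: state=CLOSED
  event#3 t=4s outcome=S: state=CLOSED
  event#4 t=7s outcome=F: state=CLOSED
  event#5 t=8s outcome=F: state=CLOSED
  event#6 t=12s outcome=S: state=CLOSED
  event#7 t=13s outcome=S: state=CLOSED
  event#8 t=15s outcome=F: state=CLOSED
  event#9 t=19s outcome=F: state=CLOSED
  event#10 t=22s outcome=F: state=CLOSED
  event#11 t=26s outcome=S: state=CLOSED
  event#12 t=27s outcome=F: state=CLOSED
  event#13 t=28s outcome=S: state=CLOSED
  event#14 t=31s outcome=S: state=CLOSED
  event#15 t=35s outcome=S: state=CLOSED
  event#16 t=37s outcome=F: state=CLOSED
  event#17 t=41s outcome=S: state=CLOSED
  event#18 t=42s outcome=F: state=CLOSED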